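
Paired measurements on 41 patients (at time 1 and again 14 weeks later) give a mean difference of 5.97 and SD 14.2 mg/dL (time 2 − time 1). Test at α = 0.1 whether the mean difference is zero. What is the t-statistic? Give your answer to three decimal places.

H0: μ_d = 0; H1: μ_d ≠ 0 (paired t-test on the differences, two-sided).
t = d̄/(s_d/√n) = 5.97/(14.2/√41) = 2.692
df = n − 1 = 40
Two-sided p-value ≈ 0.0103
Since p ≈ 0.0103 < α = 0.1, reject H0; the evidence is statistically significant.

2.692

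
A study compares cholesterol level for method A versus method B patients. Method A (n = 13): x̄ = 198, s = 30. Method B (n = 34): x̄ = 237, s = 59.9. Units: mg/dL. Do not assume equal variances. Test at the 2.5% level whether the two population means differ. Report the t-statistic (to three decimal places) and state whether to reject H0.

Let group 1 = method A, group 2 = method B. H0: μ_1 = μ_2; H1: μ_1 ≠ μ_2 (Welch's two-sample t-test, two-sided).
t = (x̄_1 − x̄_2)/√(s_1²/n_1 + s_2²/n_2) = (198 − 237)/√(30²/13 + 59.9²/34) = -2.950
Welch–Satterthwaite df ≈ 41.45
Two-sided p-value ≈ 0.005
Since p ≈ 0.005 < α = 0.025, reject H0; the evidence is statistically significant.

t = -2.950; reject H0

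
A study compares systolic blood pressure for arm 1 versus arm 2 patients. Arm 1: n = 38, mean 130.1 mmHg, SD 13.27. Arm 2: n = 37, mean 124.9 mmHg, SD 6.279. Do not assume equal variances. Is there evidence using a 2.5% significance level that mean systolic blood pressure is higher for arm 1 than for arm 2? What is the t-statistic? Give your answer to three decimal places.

2.178

Let group 1 = arm 1, group 2 = arm 2. H0: μ_1 = μ_2; H1: μ_1 > μ_2 (Welch's two-sample t-test, right-tailed).
t = (x̄_1 − x̄_2)/√(s_1²/n_1 + s_2²/n_2) = (130.1 − 124.9)/√(13.27²/38 + 6.279²/37) = 2.178
Welch–Satterthwaite df ≈ 53.09
p-value = P(T ≥ 2.178) ≈ 0.0169
Since p ≈ 0.0169 < α = 0.025, reject H0; the evidence is statistically significant.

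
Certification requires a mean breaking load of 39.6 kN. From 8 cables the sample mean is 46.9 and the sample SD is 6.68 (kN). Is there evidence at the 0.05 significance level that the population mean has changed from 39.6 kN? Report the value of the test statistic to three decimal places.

3.091

H0: μ = 39.6; H1: μ ≠ 39.6 (one-sample t-test, two-sided).
t = (x̄ − μ₀)/(s/√n) = (46.9 − 39.6)/(6.68/√8) = 3.091
df = n − 1 = 7
Two-sided p-value ≈ 0.0175
Since p ≈ 0.0175 < α = 0.05, reject H0; the data support H1.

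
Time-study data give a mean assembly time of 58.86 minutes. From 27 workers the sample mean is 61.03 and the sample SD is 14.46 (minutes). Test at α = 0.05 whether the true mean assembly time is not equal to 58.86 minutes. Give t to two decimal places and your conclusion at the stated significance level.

H0: μ = 58.86; H1: μ ≠ 58.86 (one-sample t-test, two-sided).
t = (x̄ − μ₀)/(s/√n) = (61.03 − 58.86)/(14.46/√27) = 0.78
df = n − 1 = 26
Two-sided p-value ≈ 0.4426
Since p ≈ 0.4426 > α = 0.05, fail to reject H0; the evidence is not statistically significant.

t = 0.78; fail to reject H0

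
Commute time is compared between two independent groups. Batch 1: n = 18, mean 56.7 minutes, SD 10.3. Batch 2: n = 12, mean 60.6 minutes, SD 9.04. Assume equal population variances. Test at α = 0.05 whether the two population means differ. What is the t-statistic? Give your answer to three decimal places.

Let group 1 = batch 1, group 2 = batch 2. H0: μ_1 = μ_2; H1: μ_1 ≠ μ_2 (two-sample pooled-variance t-test, two-sided).
s_p² = [(18−1)·10.3² + (12−1)·9.04²]/(18+12−2) = 96.5167
t = (56.7 − 60.6)/√[96.5167·(1/18 + 1/12)] = -1.065
df = n₁ + n₂ − 2 = 28
Two-sided p-value ≈ 0.296
Since p ≈ 0.296 > α = 0.05, fail to reject H0; the evidence is not statistically significant.

-1.065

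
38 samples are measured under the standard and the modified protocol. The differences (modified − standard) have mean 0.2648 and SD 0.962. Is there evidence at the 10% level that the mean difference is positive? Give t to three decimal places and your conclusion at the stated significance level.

t = 1.697; reject H0

H0: μ_d = 0; H1: μ_d > 0 (paired t-test on the differences, right-tailed).
t = d̄/(s_d/√n) = 0.2648/(0.962/√38) = 1.697
df = n − 1 = 37
p-value = P(T ≥ 1.697) ≈ 0.0491
Since p ≈ 0.0491 < α = 0.1, reject H0; the evidence is statistically significant.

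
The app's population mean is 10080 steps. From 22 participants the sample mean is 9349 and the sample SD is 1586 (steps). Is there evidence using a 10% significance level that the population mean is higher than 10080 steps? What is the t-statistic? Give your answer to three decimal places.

H0: μ = 10080; H1: μ > 10080 (one-sample t-test, right-tailed).
t = (x̄ − μ₀)/(s/√n) = (9349 − 10080)/(1586/√22) = -2.162
df = n − 1 = 21
p-value = P(T ≥ -2.162) ≈ 0.979
Since p ≈ 0.979 > α = 0.1, fail to reject H0; the evidence is not statistically significant.

-2.162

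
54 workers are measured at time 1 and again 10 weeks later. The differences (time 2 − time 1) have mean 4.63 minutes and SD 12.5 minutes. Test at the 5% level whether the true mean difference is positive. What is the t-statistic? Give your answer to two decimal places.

H0: μ_d = 0; H1: μ_d > 0 (paired t-test on the differences, right-tailed).
t = d̄/(s_d/√n) = 4.63/(12.5/√54) = 2.72
df = n − 1 = 53
p-value = P(T ≥ 2.72) ≈ 0.0044
Since p ≈ 0.0044 < α = 0.05, reject H0; the evidence is statistically significant.

2.72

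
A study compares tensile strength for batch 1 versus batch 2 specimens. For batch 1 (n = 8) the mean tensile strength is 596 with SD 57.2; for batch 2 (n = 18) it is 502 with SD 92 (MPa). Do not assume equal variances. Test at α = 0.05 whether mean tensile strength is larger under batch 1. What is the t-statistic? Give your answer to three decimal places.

Let group 1 = batch 1, group 2 = batch 2. H0: μ_1 = μ_2; H1: μ_1 > μ_2 (Welch's two-sample t-test, right-tailed).
t = (x̄_1 − x̄_2)/√(s_1²/n_1 + s_2²/n_2) = (596 − 502)/√(57.2²/8 + 92²/18) = 3.170
Welch–Satterthwaite df ≈ 20.95
p-value = P(T ≥ 3.170) ≈ 0.002
Since p ≈ 0.002 < α = 0.05, reject H0; the evidence is statistically significant.

3.170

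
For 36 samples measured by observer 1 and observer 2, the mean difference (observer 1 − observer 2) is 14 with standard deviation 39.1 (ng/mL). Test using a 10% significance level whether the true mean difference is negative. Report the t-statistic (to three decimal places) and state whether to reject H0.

H0: μ_d = 0; H1: μ_d < 0 (paired t-test on the differences, left-tailed).
t = d̄/(s_d/√n) = 14/(39.1/√36) = 2.148
df = n − 1 = 35
p-value = P(T ≤ 2.148) ≈ 0.9807
Since p ≈ 0.9807 > α = 0.1, fail to reject H0; the evidence is not statistically significant.

t = 2.148; fail to reject H0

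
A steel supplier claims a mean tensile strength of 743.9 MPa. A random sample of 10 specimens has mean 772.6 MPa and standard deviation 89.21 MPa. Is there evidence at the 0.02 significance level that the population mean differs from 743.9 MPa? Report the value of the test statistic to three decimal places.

1.017

H0: μ = 743.9; H1: μ ≠ 743.9 (one-sample t-test, two-sided).
t = (x̄ − μ₀)/(s/√n) = (772.6 − 743.9)/(89.21/√10) = 1.017
df = n − 1 = 9
Two-sided p-value ≈ 0.3356
Since p ≈ 0.3356 > α = 0.02, fail to reject H0; the data do not provide sufficient evidence against H0.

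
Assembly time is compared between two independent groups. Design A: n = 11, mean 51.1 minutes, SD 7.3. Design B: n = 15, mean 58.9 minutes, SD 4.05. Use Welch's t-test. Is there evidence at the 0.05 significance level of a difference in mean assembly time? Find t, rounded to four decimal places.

Let group 1 = design A, group 2 = design B. H0: μ_1 = μ_2; H1: μ_1 ≠ μ_2 (Welch's two-sample t-test, two-sided).
t = (x̄_1 − x̄_2)/√(s_1²/n_1 + s_2²/n_2) = (51.1 − 58.9)/√(7.3²/11 + 4.05²/15) = -3.2009
Welch–Satterthwaite df ≈ 14.50
Two-sided p-value ≈ 0.006
Since p ≈ 0.006 < α = 0.05, reject H0; the data support H1.

-3.2009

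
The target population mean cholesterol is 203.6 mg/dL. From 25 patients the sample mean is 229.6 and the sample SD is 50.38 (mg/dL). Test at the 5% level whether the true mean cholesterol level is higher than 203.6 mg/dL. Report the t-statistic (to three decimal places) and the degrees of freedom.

H0: μ = 203.6; H1: μ > 203.6 (one-sample t-test, right-tailed).
t = (x̄ − μ₀)/(s/√n) = (229.6 − 203.6)/(50.38/√25) = 2.580
df = n − 1 = 24
p-value = P(T ≥ 2.580) ≈ 0.0082
Since p ≈ 0.0082 < α = 0.05, reject H0; the data support H1.

t = 2.580, df = 24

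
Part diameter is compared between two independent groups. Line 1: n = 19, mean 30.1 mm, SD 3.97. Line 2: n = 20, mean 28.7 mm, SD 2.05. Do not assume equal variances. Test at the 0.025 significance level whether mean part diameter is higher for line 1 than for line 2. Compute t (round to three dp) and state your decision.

t = 1.373; fail to reject H0

Let group 1 = line 1, group 2 = line 2. H0: μ_1 = μ_2; H1: μ_1 > μ_2 (Welch's two-sample t-test, right-tailed).
t = (x̄_1 − x̄_2)/√(s_1²/n_1 + s_2²/n_2) = (30.1 − 28.7)/√(3.97²/19 + 2.05²/20) = 1.373
Welch–Satterthwaite df ≈ 26.65
p-value = P(T ≥ 1.373) ≈ 0.0906
Since p ≈ 0.0906 > α = 0.025, fail to reject H0; the evidence is not statistically significant.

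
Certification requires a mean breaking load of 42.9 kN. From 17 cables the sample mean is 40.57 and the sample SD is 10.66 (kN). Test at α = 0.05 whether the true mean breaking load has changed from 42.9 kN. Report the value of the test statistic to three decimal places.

-0.901

H0: μ = 42.9; H1: μ ≠ 42.9 (one-sample t-test, two-sided).
t = (x̄ − μ₀)/(s/√n) = (40.57 − 42.9)/(10.66/√17) = -0.901
df = n − 1 = 16
Two-sided p-value ≈ 0.381
Since p ≈ 0.381 > α = 0.05, fail to reject H0; the data do not provide sufficient evidence against H0.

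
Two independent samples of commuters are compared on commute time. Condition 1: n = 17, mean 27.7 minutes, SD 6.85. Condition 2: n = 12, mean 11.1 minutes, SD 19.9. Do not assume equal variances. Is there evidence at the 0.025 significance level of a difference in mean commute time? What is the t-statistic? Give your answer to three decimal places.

2.776

Let group 1 = condition 1, group 2 = condition 2. H0: μ_1 = μ_2; H1: μ_1 ≠ μ_2 (Welch's two-sample t-test, two-sided).
t = (x̄_1 − x̄_2)/√(s_1²/n_1 + s_2²/n_2) = (27.7 − 11.1)/√(6.85²/17 + 19.9²/12) = 2.776
Welch–Satterthwaite df ≈ 12.86
Two-sided p-value ≈ 0.016
Since p ≈ 0.016 < α = 0.025, reject H0; the data support H1.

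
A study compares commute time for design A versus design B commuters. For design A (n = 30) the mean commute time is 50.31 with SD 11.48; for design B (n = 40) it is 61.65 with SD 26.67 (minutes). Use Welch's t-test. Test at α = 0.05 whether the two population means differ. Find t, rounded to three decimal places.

Let group 1 = design A, group 2 = design B. H0: μ_1 = μ_2; H1: μ_1 ≠ μ_2 (Welch's two-sample t-test, two-sided).
t = (x̄_1 − x̄_2)/√(s_1²/n_1 + s_2²/n_2) = (50.31 − 61.65)/√(11.48²/30 + 26.67²/40) = -2.408
Welch–Satterthwaite df ≈ 56.05
Two-sided p-value ≈ 0.019
Since p ≈ 0.019 < α = 0.05, reject H0; the data support H1.

-2.408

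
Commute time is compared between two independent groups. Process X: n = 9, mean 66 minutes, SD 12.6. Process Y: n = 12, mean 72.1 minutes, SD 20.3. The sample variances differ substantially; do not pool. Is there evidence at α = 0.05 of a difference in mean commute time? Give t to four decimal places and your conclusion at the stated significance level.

t = -0.8461; fail to reject H0

Let group 1 = process X, group 2 = process Y. H0: μ_1 = μ_2; H1: μ_1 ≠ μ_2 (Welch's two-sample t-test, two-sided).
t = (x̄_1 − x̄_2)/√(s_1²/n_1 + s_2²/n_2) = (66 − 72.1)/√(12.6²/9 + 20.3²/12) = -0.8461
Welch–Satterthwaite df ≈ 18.49
Two-sided p-value ≈ 0.408
Since p ≈ 0.408 > α = 0.05, fail to reject H0; the evidence is not statistically significant.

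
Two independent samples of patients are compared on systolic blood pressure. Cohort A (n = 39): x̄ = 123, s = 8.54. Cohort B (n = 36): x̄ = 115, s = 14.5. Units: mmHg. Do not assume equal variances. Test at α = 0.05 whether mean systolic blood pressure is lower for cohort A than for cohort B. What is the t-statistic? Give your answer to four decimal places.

2.8811

Let group 1 = cohort A, group 2 = cohort B. H0: μ_1 = μ_2; H1: μ_1 < μ_2 (Welch's two-sample t-test, left-tailed).
t = (x̄_1 − x̄_2)/√(s_1²/n_1 + s_2²/n_2) = (123 − 115)/√(8.54²/39 + 14.5²/36) = 2.8811
Welch–Satterthwaite df ≈ 55.74
p-value = P(T ≤ 2.8811) ≈ 0.9972
Since p ≈ 0.9972 > α = 0.05, fail to reject H0; the evidence is not statistically significant.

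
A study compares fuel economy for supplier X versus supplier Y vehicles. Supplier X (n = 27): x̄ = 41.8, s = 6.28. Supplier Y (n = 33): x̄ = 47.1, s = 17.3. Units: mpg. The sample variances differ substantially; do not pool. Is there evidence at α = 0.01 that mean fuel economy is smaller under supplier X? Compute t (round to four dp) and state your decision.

t = -1.6333; fail to reject H0

Let group 1 = supplier X, group 2 = supplier Y. H0: μ_1 = μ_2; H1: μ_1 < μ_2 (Welch's two-sample t-test, left-tailed).
t = (x̄_1 − x̄_2)/√(s_1²/n_1 + s_2²/n_2) = (41.8 − 47.1)/√(6.28²/27 + 17.3²/33) = -1.6333
Welch–Satterthwaite df ≈ 41.80
p-value = P(T ≤ -1.6333) ≈ 0.0550
Since p ≈ 0.0550 > α = 0.01, fail to reject H0; the data do not provide sufficient evidence against H0.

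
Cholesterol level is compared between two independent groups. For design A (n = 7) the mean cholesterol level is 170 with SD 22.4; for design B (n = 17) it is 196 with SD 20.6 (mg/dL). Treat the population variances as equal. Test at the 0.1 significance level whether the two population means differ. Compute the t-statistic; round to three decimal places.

Let group 1 = design A, group 2 = design B. H0: μ_1 = μ_2; H1: μ_1 ≠ μ_2 (two-sample pooled-variance t-test, two-sided).
s_p² = [(7−1)·22.4² + (17−1)·20.6²]/(7+17−2) = 445.469
t = (170 − 196)/√[445.469·(1/7 + 1/17)] = -2.743
df = n₁ + n₂ − 2 = 22
Two-sided p-value ≈ 0.0119
Since p ≈ 0.0119 < α = 0.1, reject H0; the data support H1.

-2.743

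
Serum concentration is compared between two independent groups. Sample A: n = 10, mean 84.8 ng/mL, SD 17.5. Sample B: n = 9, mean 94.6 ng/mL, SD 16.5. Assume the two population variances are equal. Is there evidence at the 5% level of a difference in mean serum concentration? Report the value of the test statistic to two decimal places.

Let group 1 = sample A, group 2 = sample B. H0: μ_1 = μ_2; H1: μ_1 ≠ μ_2 (two-sample pooled-variance t-test, two-sided).
s_p² = [(10−1)·17.5² + (9−1)·16.5²]/(10+9−2) = 290.25
t = (84.8 − 94.6)/√[290.25·(1/10 + 1/9)] = -1.25
df = n₁ + n₂ − 2 = 17
Two-sided p-value ≈ 0.2275
Since p ≈ 0.2275 > α = 0.05, fail to reject H0; the evidence is not statistically significant.

-1.25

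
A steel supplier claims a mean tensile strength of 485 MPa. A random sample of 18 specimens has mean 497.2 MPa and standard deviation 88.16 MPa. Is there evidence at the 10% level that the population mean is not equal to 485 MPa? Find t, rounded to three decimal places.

0.587

H0: μ = 485; H1: μ ≠ 485 (one-sample t-test, two-sided).
t = (x̄ − μ₀)/(s/√n) = (497.2 − 485)/(88.16/√18) = 0.587
df = n − 1 = 17
Two-sided p-value ≈ 0.565
Since p ≈ 0.565 > α = 0.1, fail to reject H0; the data do not provide sufficient evidence against H0.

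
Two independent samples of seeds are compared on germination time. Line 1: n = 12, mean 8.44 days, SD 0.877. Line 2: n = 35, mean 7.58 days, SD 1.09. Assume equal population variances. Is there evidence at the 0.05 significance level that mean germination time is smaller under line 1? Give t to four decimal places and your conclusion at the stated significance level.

t = 2.4673; fail to reject H0

Let group 1 = line 1, group 2 = line 2. H0: μ_1 = μ_2; H1: μ_1 < μ_2 (two-sample pooled-variance t-test, left-tailed).
s_p² = [(12−1)·0.877² + (35−1)·1.09²]/(12+35−2) = 1.08568
t = (8.44 − 7.58)/√[1.08568·(1/12 + 1/35)] = 2.4673
df = n₁ + n₂ − 2 = 45
p-value = P(T ≤ 2.4673) ≈ 0.991
Since p ≈ 0.991 > α = 0.05, fail to reject H0; the evidence is not statistically significant.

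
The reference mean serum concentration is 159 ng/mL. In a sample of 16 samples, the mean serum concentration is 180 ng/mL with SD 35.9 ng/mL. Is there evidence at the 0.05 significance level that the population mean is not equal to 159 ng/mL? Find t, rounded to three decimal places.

2.340

H0: μ = 159; H1: μ ≠ 159 (one-sample t-test, two-sided).
t = (x̄ − μ₀)/(s/√n) = (180 − 159)/(35.9/√16) = 2.340
df = n − 1 = 15
Two-sided p-value ≈ 0.0335
Since p ≈ 0.0335 < α = 0.05, reject H0; the evidence is statistically significant.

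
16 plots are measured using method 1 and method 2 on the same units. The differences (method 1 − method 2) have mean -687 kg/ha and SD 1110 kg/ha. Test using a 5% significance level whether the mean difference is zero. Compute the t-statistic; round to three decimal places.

H0: μ_d = 0; H1: μ_d ≠ 0 (paired t-test on the differences, two-sided).
t = d̄/(s_d/√n) = -687/(1110/√16) = -2.476
df = n − 1 = 15
Two-sided p-value ≈ 0.0257
Since p ≈ 0.0257 < α = 0.05, reject H0; the evidence is statistically significant.

-2.476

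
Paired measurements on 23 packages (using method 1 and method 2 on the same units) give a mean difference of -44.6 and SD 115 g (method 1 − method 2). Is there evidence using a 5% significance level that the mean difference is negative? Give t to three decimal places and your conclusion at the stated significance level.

t = -1.860; reject H0

H0: μ_d = 0; H1: μ_d < 0 (paired t-test on the differences, left-tailed).
t = d̄/(s_d/√n) = -44.6/(115/√23) = -1.860
df = n − 1 = 22
p-value = P(T ≤ -1.860) ≈ 0.038
Since p ≈ 0.038 < α = 0.05, reject H0; the data support H1.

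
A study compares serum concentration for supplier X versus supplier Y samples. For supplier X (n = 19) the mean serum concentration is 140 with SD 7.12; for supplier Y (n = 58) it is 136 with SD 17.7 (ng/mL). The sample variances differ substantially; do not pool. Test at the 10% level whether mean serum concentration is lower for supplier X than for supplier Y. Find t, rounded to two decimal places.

Let group 1 = supplier X, group 2 = supplier Y. H0: μ_1 = μ_2; H1: μ_1 < μ_2 (Welch's two-sample t-test, left-tailed).
t = (x̄_1 − x̄_2)/√(s_1²/n_1 + s_2²/n_2) = (140 − 136)/√(7.12²/19 + 17.7²/58) = 1.41
Welch–Satterthwaite df ≈ 71.77
p-value = P(T ≤ 1.41) ≈ 0.918
Since p ≈ 0.918 > α = 0.1, fail to reject H0; the evidence is not statistically significant.

1.41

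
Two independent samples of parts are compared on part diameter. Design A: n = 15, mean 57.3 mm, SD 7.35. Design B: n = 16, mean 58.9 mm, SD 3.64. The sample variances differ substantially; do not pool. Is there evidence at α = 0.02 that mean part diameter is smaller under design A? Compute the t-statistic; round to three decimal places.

Let group 1 = design A, group 2 = design B. H0: μ_1 = μ_2; H1: μ_1 < μ_2 (Welch's two-sample t-test, left-tailed).
t = (x̄_1 − x̄_2)/√(s_1²/n_1 + s_2²/n_2) = (57.3 − 58.9)/√(7.35²/15 + 3.64²/16) = -0.760
Welch–Satterthwaite df ≈ 20.18
p-value = P(T ≤ -0.760) ≈ 0.2280
Since p ≈ 0.2280 > α = 0.02, fail to reject H0; the data do not provide sufficient evidence against H0.

-0.760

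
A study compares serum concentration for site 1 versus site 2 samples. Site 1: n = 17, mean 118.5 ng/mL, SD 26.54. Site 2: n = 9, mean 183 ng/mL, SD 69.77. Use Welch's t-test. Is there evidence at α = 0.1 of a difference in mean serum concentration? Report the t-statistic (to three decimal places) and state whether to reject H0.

t = -2.673; reject H0

Let group 1 = site 1, group 2 = site 2. H0: μ_1 = μ_2; H1: μ_1 ≠ μ_2 (Welch's two-sample t-test, two-sided).
t = (x̄_1 − x̄_2)/√(s_1²/n_1 + s_2²/n_2) = (118.5 − 183)/√(26.54²/17 + 69.77²/9) = -2.673
Welch–Satterthwaite df ≈ 9.25
Two-sided p-value ≈ 0.0249
Since p ≈ 0.0249 < α = 0.1, reject H0; the data support H1.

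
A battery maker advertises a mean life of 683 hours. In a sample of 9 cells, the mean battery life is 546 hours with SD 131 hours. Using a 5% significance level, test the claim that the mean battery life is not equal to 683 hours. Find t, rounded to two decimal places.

-3.14

H0: μ = 683; H1: μ ≠ 683 (one-sample t-test, two-sided).
t = (x̄ − μ₀)/(s/√n) = (546 − 683)/(131/√9) = -3.14
df = n − 1 = 8
Two-sided p-value ≈ 0.014
Since p ≈ 0.014 < α = 0.05, reject H0; the data support H1.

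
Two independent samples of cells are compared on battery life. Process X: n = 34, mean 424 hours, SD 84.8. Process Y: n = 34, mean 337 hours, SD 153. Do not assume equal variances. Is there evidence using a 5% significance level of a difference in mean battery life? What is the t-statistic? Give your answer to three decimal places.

2.900

Let group 1 = process X, group 2 = process Y. H0: μ_1 = μ_2; H1: μ_1 ≠ μ_2 (Welch's two-sample t-test, two-sided).
t = (x̄_1 − x̄_2)/√(s_1²/n_1 + s_2²/n_2) = (424 − 337)/√(84.8²/34 + 153²/34) = 2.900
Welch–Satterthwaite df ≈ 51.53
Two-sided p-value ≈ 0.005
Since p ≈ 0.005 < α = 0.05, reject H0; the evidence is statistically significant.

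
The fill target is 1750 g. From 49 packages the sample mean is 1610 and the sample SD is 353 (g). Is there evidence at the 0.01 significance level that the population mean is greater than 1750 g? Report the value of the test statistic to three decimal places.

-2.776

H0: μ = 1750; H1: μ > 1750 (one-sample t-test, right-tailed).
t = (x̄ − μ₀)/(s/√n) = (1610 − 1750)/(353/√49) = -2.776
df = n − 1 = 48
p-value = P(T ≥ -2.776) ≈ 0.996
Since p ≈ 0.996 > α = 0.01, fail to reject H0; the data do not provide sufficient evidence against H0.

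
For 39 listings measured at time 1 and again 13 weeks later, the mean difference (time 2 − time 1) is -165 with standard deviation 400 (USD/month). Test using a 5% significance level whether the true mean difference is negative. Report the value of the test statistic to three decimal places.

H0: μ_d = 0; H1: μ_d < 0 (paired t-test on the differences, left-tailed).
t = d̄/(s_d/√n) = -165/(400/√39) = -2.576
df = n − 1 = 38
p-value = P(T ≤ -2.576) ≈ 0.0070
Since p ≈ 0.0070 < α = 0.05, reject H0; the evidence is statistically significant.

-2.576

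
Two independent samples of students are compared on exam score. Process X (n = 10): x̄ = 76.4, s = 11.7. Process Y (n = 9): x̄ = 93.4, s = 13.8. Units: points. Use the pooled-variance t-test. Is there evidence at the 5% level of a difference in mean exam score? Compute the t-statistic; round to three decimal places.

Let group 1 = process X, group 2 = process Y. H0: μ_1 = μ_2; H1: μ_1 ≠ μ_2 (two-sample pooled-variance t-test, two-sided).
s_p² = [(10−1)·11.7² + (9−1)·13.8²]/(10+9−2) = 162.09
t = (76.4 − 93.4)/√[162.09·(1/10 + 1/9)] = -2.906
df = n₁ + n₂ − 2 = 17
Two-sided p-value ≈ 0.0098
Since p ≈ 0.0098 < α = 0.05, reject H0; the evidence is statistically significant.

-2.906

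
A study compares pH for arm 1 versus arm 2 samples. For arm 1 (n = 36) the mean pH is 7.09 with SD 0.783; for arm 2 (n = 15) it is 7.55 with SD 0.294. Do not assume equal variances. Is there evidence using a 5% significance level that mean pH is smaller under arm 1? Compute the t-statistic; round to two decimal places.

-3.05

Let group 1 = arm 1, group 2 = arm 2. H0: μ_1 = μ_2; H1: μ_1 < μ_2 (Welch's two-sample t-test, left-tailed).
t = (x̄_1 − x̄_2)/√(s_1²/n_1 + s_2²/n_2) = (7.09 − 7.55)/√(0.783²/36 + 0.294²/15) = -3.05
Welch–Satterthwaite df ≈ 48.74
p-value = P(T ≤ -3.05) ≈ 0.0019
Since p ≈ 0.0019 < α = 0.05, reject H0; the evidence is statistically significant.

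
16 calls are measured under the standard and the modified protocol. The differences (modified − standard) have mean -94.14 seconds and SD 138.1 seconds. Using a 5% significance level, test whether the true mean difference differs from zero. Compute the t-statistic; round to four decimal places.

H0: μ_d = 0; H1: μ_d ≠ 0 (paired t-test on the differences, two-sided).
t = d̄/(s_d/√n) = -94.14/(138.1/√16) = -2.7267
df = n − 1 = 15
Two-sided p-value ≈ 0.0156
Since p ≈ 0.0156 < α = 0.05, reject H0; the evidence is statistically significant.

-2.7267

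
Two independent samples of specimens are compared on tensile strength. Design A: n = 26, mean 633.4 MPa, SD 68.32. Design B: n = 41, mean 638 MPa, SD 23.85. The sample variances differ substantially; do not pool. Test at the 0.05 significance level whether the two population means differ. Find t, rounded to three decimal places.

Let group 1 = design A, group 2 = design B. H0: μ_1 = μ_2; H1: μ_1 ≠ μ_2 (Welch's two-sample t-test, two-sided).
t = (x̄_1 − x̄_2)/√(s_1²/n_1 + s_2²/n_2) = (633.4 − 638)/√(68.32²/26 + 23.85²/41) = -0.331
Welch–Satterthwaite df ≈ 28.91
Two-sided p-value ≈ 0.743
Since p ≈ 0.743 > α = 0.05, fail to reject H0; the data do not provide sufficient evidence against H0.

-0.331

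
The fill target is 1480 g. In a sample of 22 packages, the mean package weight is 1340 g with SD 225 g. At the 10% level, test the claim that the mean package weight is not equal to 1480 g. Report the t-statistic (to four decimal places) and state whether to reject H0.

t = -2.9185; reject H0

H0: μ = 1480; H1: μ ≠ 1480 (one-sample t-test, two-sided).
t = (x̄ − μ₀)/(s/√n) = (1340 − 1480)/(225/√22) = -2.9185
df = n − 1 = 21
Two-sided p-value ≈ 0.008
Since p ≈ 0.008 < α = 0.1, reject H0; the evidence is statistically significant.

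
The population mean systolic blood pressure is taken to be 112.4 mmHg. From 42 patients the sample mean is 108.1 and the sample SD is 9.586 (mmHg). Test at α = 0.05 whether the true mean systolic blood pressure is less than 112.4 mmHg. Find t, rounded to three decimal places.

H0: μ = 112.4; H1: μ < 112.4 (one-sample t-test, left-tailed).
t = (x̄ − μ₀)/(s/√n) = (108.1 − 112.4)/(9.586/√42) = -2.907
df = n − 1 = 41
p-value = P(T ≤ -2.907) ≈ 0.0029
Since p ≈ 0.0029 < α = 0.05, reject H0; the evidence is statistically significant.

-2.907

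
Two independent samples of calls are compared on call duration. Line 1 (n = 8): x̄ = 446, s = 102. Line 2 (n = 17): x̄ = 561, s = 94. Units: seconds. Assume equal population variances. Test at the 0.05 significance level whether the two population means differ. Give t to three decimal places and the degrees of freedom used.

t = -2.779, df = 23

Let group 1 = line 1, group 2 = line 2. H0: μ_1 = μ_2; H1: μ_1 ≠ μ_2 (two-sample pooled-variance t-test, two-sided).
s_p² = [(8−1)·102² + (17−1)·94²]/(8+17−2) = 9313.22
t = (446 − 561)/√[9313.22·(1/8 + 1/17)] = -2.779
df = n₁ + n₂ − 2 = 23
Two-sided p-value ≈ 0.011
Since p ≈ 0.011 < α = 0.05, reject H0; the evidence is statistically significant.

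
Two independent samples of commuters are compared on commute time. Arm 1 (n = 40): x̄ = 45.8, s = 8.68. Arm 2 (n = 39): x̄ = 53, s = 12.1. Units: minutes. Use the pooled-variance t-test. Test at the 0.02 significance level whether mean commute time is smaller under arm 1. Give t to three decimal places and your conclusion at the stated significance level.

Let group 1 = arm 1, group 2 = arm 2. H0: μ_1 = μ_2; H1: μ_1 < μ_2 (two-sample pooled-variance t-test, left-tailed).
s_p² = [(40−1)·8.68² + (39−1)·12.1²]/(40+39−2) = 110.415
t = (45.8 − 53)/√[110.415·(1/40 + 1/39)] = -3.045
df = n₁ + n₂ − 2 = 77
p-value = P(T ≤ -3.045) ≈ 0.002
Since p ≈ 0.002 < α = 0.02, reject H0; the data support H1.

t = -3.045; reject H0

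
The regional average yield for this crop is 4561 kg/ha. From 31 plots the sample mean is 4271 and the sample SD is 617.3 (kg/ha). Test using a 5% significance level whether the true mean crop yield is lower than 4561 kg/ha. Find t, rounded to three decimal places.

H0: μ = 4561; H1: μ < 4561 (one-sample t-test, left-tailed).
t = (x̄ − μ₀)/(s/√n) = (4271 − 4561)/(617.3/√31) = -2.616
df = n − 1 = 30
p-value = P(T ≤ -2.616) ≈ 0.007
Since p ≈ 0.007 < α = 0.05, reject H0; the evidence is statistically significant.

-2.616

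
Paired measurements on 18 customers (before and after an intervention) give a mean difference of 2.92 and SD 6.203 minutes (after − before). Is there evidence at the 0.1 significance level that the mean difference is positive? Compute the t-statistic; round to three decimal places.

1.997

H0: μ_d = 0; H1: μ_d > 0 (paired t-test on the differences, right-tailed).
t = d̄/(s_d/√n) = 2.92/(6.203/√18) = 1.997
df = n − 1 = 17
p-value = P(T ≥ 1.997) ≈ 0.0310
Since p ≈ 0.0310 < α = 0.1, reject H0; the data support H1.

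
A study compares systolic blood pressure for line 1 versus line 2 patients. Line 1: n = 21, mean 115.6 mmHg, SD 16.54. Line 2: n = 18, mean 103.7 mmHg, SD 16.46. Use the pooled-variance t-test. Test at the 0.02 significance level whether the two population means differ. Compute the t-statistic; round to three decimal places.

Let group 1 = line 1, group 2 = line 2. H0: μ_1 = μ_2; H1: μ_1 ≠ μ_2 (two-sample pooled-variance t-test, two-sided).
s_p² = [(21−1)·16.54² + (18−1)·16.46²]/(21+18−2) = 272.359
t = (115.6 − 103.7)/√[272.359·(1/21 + 1/18)] = 2.245
df = n₁ + n₂ − 2 = 37
Two-sided p-value ≈ 0.031
Since p ≈ 0.031 > α = 0.02, fail to reject H0; the data do not provide sufficient evidence against H0.

2.245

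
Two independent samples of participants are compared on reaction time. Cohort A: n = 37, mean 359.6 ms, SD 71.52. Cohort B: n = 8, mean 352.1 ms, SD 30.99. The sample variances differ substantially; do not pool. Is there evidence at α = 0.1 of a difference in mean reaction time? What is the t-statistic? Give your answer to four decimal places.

Let group 1 = cohort A, group 2 = cohort B. H0: μ_1 = μ_2; H1: μ_1 ≠ μ_2 (Welch's two-sample t-test, two-sided).
t = (x̄_1 − x̄_2)/√(s_1²/n_1 + s_2²/n_2) = (359.6 − 352.1)/√(71.52²/37 + 30.99²/8) = 0.4667
Welch–Satterthwaite df ≈ 25.76
Two-sided p-value ≈ 0.6447
Since p ≈ 0.6447 > α = 0.1, fail to reject H0; the data do not provide sufficient evidence against H0.

0.4667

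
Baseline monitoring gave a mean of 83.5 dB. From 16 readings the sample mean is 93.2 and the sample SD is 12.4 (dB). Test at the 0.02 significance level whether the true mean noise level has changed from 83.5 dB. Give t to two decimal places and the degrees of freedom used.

t = 3.13, df = 15

H0: μ = 83.5; H1: μ ≠ 83.5 (one-sample t-test, two-sided).
t = (x̄ − μ₀)/(s/√n) = (93.2 − 83.5)/(12.4/√16) = 3.13
df = n − 1 = 15
Two-sided p-value ≈ 0.007
Since p ≈ 0.007 < α = 0.02, reject H0; the evidence is statistically significant.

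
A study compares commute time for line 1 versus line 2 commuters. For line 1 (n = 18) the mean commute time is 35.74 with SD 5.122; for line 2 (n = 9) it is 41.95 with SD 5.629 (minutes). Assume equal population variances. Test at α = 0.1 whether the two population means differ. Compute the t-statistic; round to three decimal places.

-2.876

Let group 1 = line 1, group 2 = line 2. H0: μ_1 = μ_2; H1: μ_1 ≠ μ_2 (two-sample pooled-variance t-test, two-sided).
s_p² = [(18−1)·5.122² + (9−1)·5.629²]/(18+9−2) = 27.9791
t = (35.74 − 41.95)/√[27.9791·(1/18 + 1/9)] = -2.876
df = n₁ + n₂ − 2 = 25
Two-sided p-value ≈ 0.008
Since p ≈ 0.008 < α = 0.1, reject H0; the data support H1.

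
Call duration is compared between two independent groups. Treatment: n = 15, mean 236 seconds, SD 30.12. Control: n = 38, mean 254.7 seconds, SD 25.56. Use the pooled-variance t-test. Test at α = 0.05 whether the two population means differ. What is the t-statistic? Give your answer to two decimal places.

-2.28

Let group 1 = treatment, group 2 = control. H0: μ_1 = μ_2; H1: μ_1 ≠ μ_2 (two-sample pooled-variance t-test, two-sided).
s_p² = [(15−1)·30.12² + (38−1)·25.56²]/(15+38−2) = 723.012
t = (236 − 254.7)/√[723.012·(1/15 + 1/38)] = -2.28
df = n₁ + n₂ − 2 = 51
Two-sided p-value ≈ 0.027
Since p ≈ 0.027 < α = 0.05, reject H0; the data support H1.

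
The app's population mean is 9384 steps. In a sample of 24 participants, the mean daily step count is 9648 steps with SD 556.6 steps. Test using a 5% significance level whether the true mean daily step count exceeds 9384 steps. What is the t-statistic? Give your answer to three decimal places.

H0: μ = 9384; H1: μ > 9384 (one-sample t-test, right-tailed).
t = (x̄ − μ₀)/(s/√n) = (9648 − 9384)/(556.6/√24) = 2.324
df = n − 1 = 23
p-value = P(T ≥ 2.324) ≈ 0.0147
Since p ≈ 0.0147 < α = 0.05, reject H0; the data support H1.

2.324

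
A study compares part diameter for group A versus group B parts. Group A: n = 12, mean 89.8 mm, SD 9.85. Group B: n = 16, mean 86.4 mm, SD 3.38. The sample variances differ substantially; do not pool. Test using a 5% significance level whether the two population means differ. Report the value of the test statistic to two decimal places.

1.15

Let group 1 = group A, group 2 = group B. H0: μ_1 = μ_2; H1: μ_1 ≠ μ_2 (Welch's two-sample t-test, two-sided).
t = (x̄_1 − x̄_2)/√(s_1²/n_1 + s_2²/n_2) = (89.8 − 86.4)/√(9.85²/12 + 3.38²/16) = 1.15
Welch–Satterthwaite df ≈ 12.95
Two-sided p-value ≈ 0.272
Since p ≈ 0.272 > α = 0.05, fail to reject H0; the evidence is not statistically significant.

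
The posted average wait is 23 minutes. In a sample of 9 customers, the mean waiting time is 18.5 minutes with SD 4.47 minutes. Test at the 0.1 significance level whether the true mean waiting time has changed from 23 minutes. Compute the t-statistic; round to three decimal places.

H0: μ = 23; H1: μ ≠ 23 (one-sample t-test, two-sided).
t = (x̄ − μ₀)/(s/√n) = (18.5 − 23)/(4.47/√9) = -3.020
df = n − 1 = 8
Two-sided p-value ≈ 0.017
Since p ≈ 0.017 < α = 0.1, reject H0; the data support H1.

-3.020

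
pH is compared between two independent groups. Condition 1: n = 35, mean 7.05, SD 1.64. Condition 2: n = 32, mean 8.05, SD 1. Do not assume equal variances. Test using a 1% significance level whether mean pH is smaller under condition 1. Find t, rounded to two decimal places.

-3.04

Let group 1 = condition 1, group 2 = condition 2. H0: μ_1 = μ_2; H1: μ_1 < μ_2 (Welch's two-sample t-test, left-tailed).
t = (x̄_1 − x̄_2)/√(s_1²/n_1 + s_2²/n_2) = (7.05 − 8.05)/√(1.64²/35 + 1²/32) = -3.04
Welch–Satterthwaite df ≈ 56.95
p-value = P(T ≤ -3.04) ≈ 0.0018
Since p ≈ 0.0018 < α = 0.01, reject H0; the evidence is statistically significant.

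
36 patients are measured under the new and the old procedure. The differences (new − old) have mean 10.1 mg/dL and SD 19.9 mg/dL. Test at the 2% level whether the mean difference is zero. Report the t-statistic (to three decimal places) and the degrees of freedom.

t = 3.045, df = 35

H0: μ_d = 0; H1: μ_d ≠ 0 (paired t-test on the differences, two-sided).
t = d̄/(s_d/√n) = 10.1/(19.9/√36) = 3.045
df = n − 1 = 35
Two-sided p-value ≈ 0.004
Since p ≈ 0.004 < α = 0.02, reject H0; the evidence is statistically significant.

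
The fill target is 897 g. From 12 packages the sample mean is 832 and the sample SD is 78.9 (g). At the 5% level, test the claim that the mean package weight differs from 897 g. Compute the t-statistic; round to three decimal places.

H0: μ = 897; H1: μ ≠ 897 (one-sample t-test, two-sided).
t = (x̄ − μ₀)/(s/√n) = (832 − 897)/(78.9/√12) = -2.854
df = n − 1 = 11
Two-sided p-value ≈ 0.016
Since p ≈ 0.016 < α = 0.05, reject H0; the evidence is statistically significant.

-2.854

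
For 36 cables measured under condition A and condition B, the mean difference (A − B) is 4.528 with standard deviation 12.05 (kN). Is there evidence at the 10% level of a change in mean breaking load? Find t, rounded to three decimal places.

H0: μ_d = 0; H1: μ_d ≠ 0 (paired t-test on the differences, two-sided).
t = d̄/(s_d/√n) = 4.528/(12.05/√36) = 2.255
df = n − 1 = 35
Two-sided p-value ≈ 0.0305
Since p ≈ 0.0305 < α = 0.1, reject H0; the data support H1.

2.255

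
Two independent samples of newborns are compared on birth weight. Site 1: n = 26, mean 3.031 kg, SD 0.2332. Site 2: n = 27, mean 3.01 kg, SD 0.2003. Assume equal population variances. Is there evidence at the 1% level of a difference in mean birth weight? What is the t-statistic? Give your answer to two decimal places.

0.35

Let group 1 = site 1, group 2 = site 2. H0: μ_1 = μ_2; H1: μ_1 ≠ μ_2 (two-sample pooled-variance t-test, two-sided).
s_p² = [(26−1)·0.2332² + (27−1)·0.2003²]/(26+27−2) = 0.0471113
t = (3.031 − 3.01)/√[0.0471113·(1/26 + 1/27)] = 0.35
df = n₁ + n₂ − 2 = 51
Two-sided p-value ≈ 0.7262
Since p ≈ 0.7262 > α = 0.01, fail to reject H0; the data do not provide sufficient evidence against H0.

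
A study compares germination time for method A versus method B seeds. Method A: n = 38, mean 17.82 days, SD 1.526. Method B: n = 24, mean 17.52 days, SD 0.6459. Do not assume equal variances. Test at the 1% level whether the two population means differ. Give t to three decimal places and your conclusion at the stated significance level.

Let group 1 = method A, group 2 = method B. H0: μ_1 = μ_2; H1: μ_1 ≠ μ_2 (Welch's two-sample t-test, two-sided).
t = (x̄_1 − x̄_2)/√(s_1²/n_1 + s_2²/n_2) = (17.82 − 17.52)/√(1.526²/38 + 0.6459²/24) = 1.070
Welch–Satterthwaite df ≈ 53.98
Two-sided p-value ≈ 0.2895
Since p ≈ 0.2895 > α = 0.01, fail to reject H0; the data do not provide sufficient evidence against H0.

t = 1.070; fail to reject H0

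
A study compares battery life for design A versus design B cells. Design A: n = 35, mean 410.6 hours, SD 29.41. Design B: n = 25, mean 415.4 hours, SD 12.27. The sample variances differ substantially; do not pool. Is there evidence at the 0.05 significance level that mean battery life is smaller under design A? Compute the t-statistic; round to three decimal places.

-0.866

Let group 1 = design A, group 2 = design B. H0: μ_1 = μ_2; H1: μ_1 < μ_2 (Welch's two-sample t-test, left-tailed).
t = (x̄_1 − x̄_2)/√(s_1²/n_1 + s_2²/n_2) = (410.6 − 415.4)/√(29.41²/35 + 12.27²/25) = -0.866
Welch–Satterthwaite df ≈ 48.51
p-value = P(T ≤ -0.866) ≈ 0.195
Since p ≈ 0.195 > α = 0.05, fail to reject H0; the data do not provide sufficient evidence against H0.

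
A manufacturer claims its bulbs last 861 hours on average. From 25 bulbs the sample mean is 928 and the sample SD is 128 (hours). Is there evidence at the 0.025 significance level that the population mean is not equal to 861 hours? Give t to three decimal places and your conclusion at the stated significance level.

H0: μ = 861; H1: μ ≠ 861 (one-sample t-test, two-sided).
t = (x̄ − μ₀)/(s/√n) = (928 − 861)/(128/√25) = 2.617
df = n − 1 = 24
Two-sided p-value ≈ 0.0151
Since p ≈ 0.0151 < α = 0.025, reject H0; the evidence is statistically significant.

t = 2.617; reject H0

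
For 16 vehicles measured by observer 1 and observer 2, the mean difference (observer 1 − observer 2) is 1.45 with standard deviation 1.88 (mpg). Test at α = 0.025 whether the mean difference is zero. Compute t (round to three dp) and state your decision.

t = 3.085; reject H0

H0: μ_d = 0; H1: μ_d ≠ 0 (paired t-test on the differences, two-sided).
t = d̄/(s_d/√n) = 1.45/(1.88/√16) = 3.085
df = n − 1 = 15
Two-sided p-value ≈ 0.0075
Since p ≈ 0.0075 < α = 0.025, reject H0; the evidence is statistically significant.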